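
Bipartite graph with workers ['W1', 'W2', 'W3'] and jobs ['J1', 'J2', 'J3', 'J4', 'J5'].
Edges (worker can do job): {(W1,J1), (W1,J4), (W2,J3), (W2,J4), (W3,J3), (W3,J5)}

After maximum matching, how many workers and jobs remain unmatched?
Unmatched: 0 workers, 2 jobs

Maximum matching size: 3
Workers: 3 total, 3 matched, 0 unmatched
Jobs: 5 total, 3 matched, 2 unmatched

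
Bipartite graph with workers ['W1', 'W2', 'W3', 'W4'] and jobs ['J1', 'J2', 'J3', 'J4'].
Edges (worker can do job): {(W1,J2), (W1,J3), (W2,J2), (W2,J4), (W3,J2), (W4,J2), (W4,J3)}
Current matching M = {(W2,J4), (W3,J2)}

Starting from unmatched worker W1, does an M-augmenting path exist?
Yes: W1 → J3

An M-augmenting path alternates non-matching / matching edges, starting and ending at unmatched vertices.
Path: W1 → J3
(J3 is unmatched in M, so the path is augmenting.)
Flipping edges along this path would increase |M| from 2 to 3.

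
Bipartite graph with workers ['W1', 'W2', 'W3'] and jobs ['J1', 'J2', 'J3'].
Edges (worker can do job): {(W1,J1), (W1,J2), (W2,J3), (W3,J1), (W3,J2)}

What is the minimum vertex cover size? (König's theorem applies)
Minimum vertex cover size = 3

By König's theorem: in bipartite graphs,
min vertex cover = max matching = 3

Maximum matching has size 3, so minimum vertex cover also has size 3.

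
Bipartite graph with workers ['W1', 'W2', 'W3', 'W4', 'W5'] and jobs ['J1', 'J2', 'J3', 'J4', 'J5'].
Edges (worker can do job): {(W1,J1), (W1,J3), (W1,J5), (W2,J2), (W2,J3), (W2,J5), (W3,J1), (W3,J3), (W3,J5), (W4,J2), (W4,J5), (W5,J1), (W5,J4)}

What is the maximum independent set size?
Maximum independent set = 5

By König's theorem:
- Min vertex cover = Max matching = 5
- Max independent set = Total vertices - Min vertex cover
- Max independent set = 10 - 5 = 5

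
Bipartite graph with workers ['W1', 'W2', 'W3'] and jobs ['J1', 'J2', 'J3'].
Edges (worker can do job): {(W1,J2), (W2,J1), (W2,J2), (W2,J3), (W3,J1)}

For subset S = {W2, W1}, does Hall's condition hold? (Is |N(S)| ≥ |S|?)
Yes: |N(S)| = 3, |S| = 2

Subset S = {W2, W1}
Neighbors N(S) = {J1, J2, J3}

|N(S)| = 3, |S| = 2
Hall's condition: |N(S)| ≥ |S| is satisfied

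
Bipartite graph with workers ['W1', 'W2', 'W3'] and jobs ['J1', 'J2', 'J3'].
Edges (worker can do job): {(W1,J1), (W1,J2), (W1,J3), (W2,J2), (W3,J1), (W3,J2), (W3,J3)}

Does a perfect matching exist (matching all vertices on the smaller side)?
Yes, perfect matching exists (size 3)

Perfect matching: {(W1,J1), (W2,J2), (W3,J3)}
All 3 vertices on the smaller side are matched.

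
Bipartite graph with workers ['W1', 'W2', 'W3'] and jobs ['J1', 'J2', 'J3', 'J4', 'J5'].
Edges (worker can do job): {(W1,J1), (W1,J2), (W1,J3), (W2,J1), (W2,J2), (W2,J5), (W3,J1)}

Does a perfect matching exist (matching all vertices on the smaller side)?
Yes, perfect matching exists (size 3)

Perfect matching: {(W1,J2), (W2,J5), (W3,J1)}
All 3 vertices on the smaller side are matched.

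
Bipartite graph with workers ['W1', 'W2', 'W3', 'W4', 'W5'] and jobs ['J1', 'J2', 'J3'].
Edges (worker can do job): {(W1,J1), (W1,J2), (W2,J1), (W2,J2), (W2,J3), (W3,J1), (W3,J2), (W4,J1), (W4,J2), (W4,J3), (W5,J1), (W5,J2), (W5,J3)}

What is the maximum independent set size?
Maximum independent set = 5

By König's theorem:
- Min vertex cover = Max matching = 3
- Max independent set = Total vertices - Min vertex cover
- Max independent set = 8 - 3 = 5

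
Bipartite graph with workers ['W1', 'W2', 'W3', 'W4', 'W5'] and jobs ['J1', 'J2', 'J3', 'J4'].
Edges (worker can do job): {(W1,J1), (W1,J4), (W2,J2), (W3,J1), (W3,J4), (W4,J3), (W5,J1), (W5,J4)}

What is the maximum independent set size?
Maximum independent set = 5

By König's theorem:
- Min vertex cover = Max matching = 4
- Max independent set = Total vertices - Min vertex cover
- Max independent set = 9 - 4 = 5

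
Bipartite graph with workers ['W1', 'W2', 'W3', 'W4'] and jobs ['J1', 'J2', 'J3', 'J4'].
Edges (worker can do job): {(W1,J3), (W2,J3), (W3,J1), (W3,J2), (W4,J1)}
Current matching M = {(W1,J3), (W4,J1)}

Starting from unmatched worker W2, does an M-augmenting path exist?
No augmenting path from W2

Alternating search from W2 reaches jobs: {J3}.
Every reachable job is already matched in M, and following those matched edges back to workers exposes no further unvisited jobs.
No M-augmenting path from W2 exists.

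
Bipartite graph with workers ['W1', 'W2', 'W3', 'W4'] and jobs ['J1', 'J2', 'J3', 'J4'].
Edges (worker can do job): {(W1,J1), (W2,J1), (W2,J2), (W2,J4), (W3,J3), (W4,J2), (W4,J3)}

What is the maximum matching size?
Maximum matching size = 4

Maximum matching: {(W1,J1), (W2,J4), (W3,J3), (W4,J2)}
Size: 4

This assigns 4 workers to 4 distinct jobs.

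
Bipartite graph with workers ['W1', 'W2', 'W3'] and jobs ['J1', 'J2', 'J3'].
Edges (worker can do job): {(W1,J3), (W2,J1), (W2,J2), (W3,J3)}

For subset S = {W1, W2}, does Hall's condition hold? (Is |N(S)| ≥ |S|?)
Yes: |N(S)| = 3, |S| = 2

Subset S = {W1, W2}
Neighbors N(S) = {J1, J2, J3}

|N(S)| = 3, |S| = 2
Hall's condition: |N(S)| ≥ |S| is satisfied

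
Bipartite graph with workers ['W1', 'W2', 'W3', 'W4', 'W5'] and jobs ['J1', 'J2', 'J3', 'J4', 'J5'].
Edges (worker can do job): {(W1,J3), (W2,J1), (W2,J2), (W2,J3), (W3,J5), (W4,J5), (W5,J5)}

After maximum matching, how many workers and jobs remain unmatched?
Unmatched: 2 workers, 2 jobs

Maximum matching size: 3
Workers: 5 total, 3 matched, 2 unmatched
Jobs: 5 total, 3 matched, 2 unmatched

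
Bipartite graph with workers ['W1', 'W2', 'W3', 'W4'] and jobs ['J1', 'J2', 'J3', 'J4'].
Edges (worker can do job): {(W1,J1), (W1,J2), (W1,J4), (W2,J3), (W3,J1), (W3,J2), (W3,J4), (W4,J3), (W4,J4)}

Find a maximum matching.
Matching: {(W1,J2), (W2,J3), (W3,J1), (W4,J4)}

Maximum matching (size 4):
  W1 → J2
  W2 → J3
  W3 → J1
  W4 → J4

Each worker is assigned to at most one job, and each job to at most one worker.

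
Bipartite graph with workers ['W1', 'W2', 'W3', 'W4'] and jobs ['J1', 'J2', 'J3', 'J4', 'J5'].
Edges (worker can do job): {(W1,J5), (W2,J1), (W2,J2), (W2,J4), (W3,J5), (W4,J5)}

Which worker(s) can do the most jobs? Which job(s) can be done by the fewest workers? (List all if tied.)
Most versatile: W2 (3 jobs); Least covered: J3 (0 workers)

Worker degrees (jobs they can do): W1:1, W2:3, W3:1, W4:1
Job degrees (workers who can do it): J1:1, J2:1, J3:0, J4:1, J5:3

Maximum worker degree is 3, achieved by: W2
Minimum job degree is 0, achieved by: J3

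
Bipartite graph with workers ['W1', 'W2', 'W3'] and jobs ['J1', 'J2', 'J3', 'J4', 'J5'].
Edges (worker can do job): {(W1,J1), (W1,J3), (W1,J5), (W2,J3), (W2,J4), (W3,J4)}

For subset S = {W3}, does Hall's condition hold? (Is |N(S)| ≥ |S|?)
Yes: |N(S)| = 1, |S| = 1

Subset S = {W3}
Neighbors N(S) = {J4}

|N(S)| = 1, |S| = 1
Hall's condition: |N(S)| ≥ |S| is satisfied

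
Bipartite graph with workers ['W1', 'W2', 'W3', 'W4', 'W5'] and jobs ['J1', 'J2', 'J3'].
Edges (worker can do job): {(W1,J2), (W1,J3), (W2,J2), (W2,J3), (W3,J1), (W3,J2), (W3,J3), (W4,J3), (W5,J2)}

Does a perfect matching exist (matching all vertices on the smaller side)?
Yes, perfect matching exists (size 3)

Perfect matching: {(W3,J1), (W4,J3), (W5,J2)}
All 3 vertices on the smaller side are matched.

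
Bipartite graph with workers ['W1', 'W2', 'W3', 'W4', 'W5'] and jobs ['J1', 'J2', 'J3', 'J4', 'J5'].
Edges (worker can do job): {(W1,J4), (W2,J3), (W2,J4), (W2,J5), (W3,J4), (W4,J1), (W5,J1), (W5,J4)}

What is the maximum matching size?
Maximum matching size = 3

Maximum matching: {(W2,J3), (W3,J4), (W5,J1)}
Size: 3

This assigns 3 workers to 3 distinct jobs.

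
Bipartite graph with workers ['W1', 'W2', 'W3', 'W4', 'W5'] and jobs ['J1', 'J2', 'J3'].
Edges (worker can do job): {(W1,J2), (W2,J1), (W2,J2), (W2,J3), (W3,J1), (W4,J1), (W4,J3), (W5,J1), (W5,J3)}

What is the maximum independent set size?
Maximum independent set = 5

By König's theorem:
- Min vertex cover = Max matching = 3
- Max independent set = Total vertices - Min vertex cover
- Max independent set = 8 - 3 = 5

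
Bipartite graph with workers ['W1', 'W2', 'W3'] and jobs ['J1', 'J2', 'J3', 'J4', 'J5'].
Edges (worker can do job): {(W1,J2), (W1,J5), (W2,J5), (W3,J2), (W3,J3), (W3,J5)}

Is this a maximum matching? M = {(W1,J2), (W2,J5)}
No, size 2 is not maximum

Proposed matching has size 2.
Maximum matching size for this graph: 3.

This is NOT maximum - can be improved to size 3.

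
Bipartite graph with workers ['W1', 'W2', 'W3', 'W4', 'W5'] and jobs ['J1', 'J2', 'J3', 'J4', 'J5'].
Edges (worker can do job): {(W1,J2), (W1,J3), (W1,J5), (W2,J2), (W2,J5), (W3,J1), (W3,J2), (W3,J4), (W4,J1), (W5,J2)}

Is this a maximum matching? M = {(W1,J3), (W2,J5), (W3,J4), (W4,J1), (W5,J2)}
Yes, size 5 is maximum

Proposed matching has size 5.
Maximum matching size for this graph: 5.

This is a maximum matching.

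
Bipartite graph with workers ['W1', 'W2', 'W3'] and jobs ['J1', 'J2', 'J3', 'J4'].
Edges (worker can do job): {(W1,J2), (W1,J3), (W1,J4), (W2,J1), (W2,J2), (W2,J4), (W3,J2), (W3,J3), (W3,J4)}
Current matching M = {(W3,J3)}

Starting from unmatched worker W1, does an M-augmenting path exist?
Yes: W1 → J3 → W3 → J2

An M-augmenting path alternates non-matching / matching edges, starting and ending at unmatched vertices.
Path: W1 → J3 → W3 → J2
(J2 is unmatched in M, so the path is augmenting.)
Flipping edges along this path would increase |M| from 1 to 2.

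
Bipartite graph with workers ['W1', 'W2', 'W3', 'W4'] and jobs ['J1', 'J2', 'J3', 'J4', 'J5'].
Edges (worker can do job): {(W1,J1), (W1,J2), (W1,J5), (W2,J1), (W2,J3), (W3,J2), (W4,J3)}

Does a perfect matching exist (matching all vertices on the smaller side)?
Yes, perfect matching exists (size 4)

Perfect matching: {(W1,J5), (W2,J1), (W3,J2), (W4,J3)}
All 4 vertices on the smaller side are matched.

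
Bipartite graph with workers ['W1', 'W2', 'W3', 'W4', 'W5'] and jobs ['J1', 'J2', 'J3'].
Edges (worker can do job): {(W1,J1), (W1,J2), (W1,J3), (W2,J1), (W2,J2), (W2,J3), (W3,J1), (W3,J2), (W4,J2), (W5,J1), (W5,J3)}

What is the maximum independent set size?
Maximum independent set = 5

By König's theorem:
- Min vertex cover = Max matching = 3
- Max independent set = Total vertices - Min vertex cover
- Max independent set = 8 - 3 = 5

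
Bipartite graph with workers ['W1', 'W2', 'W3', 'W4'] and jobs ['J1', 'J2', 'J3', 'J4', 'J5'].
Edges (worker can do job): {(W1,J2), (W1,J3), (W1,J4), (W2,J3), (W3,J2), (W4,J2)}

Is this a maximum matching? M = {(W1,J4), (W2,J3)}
No, size 2 is not maximum

Proposed matching has size 2.
Maximum matching size for this graph: 3.

This is NOT maximum - can be improved to size 3.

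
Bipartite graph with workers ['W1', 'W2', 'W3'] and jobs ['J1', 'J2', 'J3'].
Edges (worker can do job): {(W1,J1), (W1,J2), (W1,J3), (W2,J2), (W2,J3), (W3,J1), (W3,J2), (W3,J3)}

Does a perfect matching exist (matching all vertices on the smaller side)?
Yes, perfect matching exists (size 3)

Perfect matching: {(W1,J1), (W2,J2), (W3,J3)}
All 3 vertices on the smaller side are matched.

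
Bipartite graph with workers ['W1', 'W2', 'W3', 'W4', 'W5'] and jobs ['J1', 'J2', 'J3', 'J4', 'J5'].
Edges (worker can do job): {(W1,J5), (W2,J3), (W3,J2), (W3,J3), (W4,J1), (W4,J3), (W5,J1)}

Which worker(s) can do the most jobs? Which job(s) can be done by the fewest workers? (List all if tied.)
Most versatile: W3, W4 (2 jobs); Least covered: J4 (0 workers)

Worker degrees (jobs they can do): W1:1, W2:1, W3:2, W4:2, W5:1
Job degrees (workers who can do it): J1:2, J2:1, J3:3, J4:0, J5:1

Maximum worker degree is 2, achieved by: W3, W4
Minimum job degree is 0, achieved by: J4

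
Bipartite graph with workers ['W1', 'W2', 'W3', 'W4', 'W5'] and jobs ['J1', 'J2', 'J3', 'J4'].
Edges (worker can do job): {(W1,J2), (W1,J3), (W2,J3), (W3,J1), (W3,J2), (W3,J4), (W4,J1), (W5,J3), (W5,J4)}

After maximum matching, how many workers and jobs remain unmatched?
Unmatched: 1 workers, 0 jobs

Maximum matching size: 4
Workers: 5 total, 4 matched, 1 unmatched
Jobs: 4 total, 4 matched, 0 unmatched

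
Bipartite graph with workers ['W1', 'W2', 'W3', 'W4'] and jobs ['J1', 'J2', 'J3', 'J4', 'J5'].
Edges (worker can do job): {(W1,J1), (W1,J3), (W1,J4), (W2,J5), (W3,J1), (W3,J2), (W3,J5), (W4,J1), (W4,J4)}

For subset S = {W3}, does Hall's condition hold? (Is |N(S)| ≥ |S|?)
Yes: |N(S)| = 3, |S| = 1

Subset S = {W3}
Neighbors N(S) = {J1, J2, J5}

|N(S)| = 3, |S| = 1
Hall's condition: |N(S)| ≥ |S| is satisfied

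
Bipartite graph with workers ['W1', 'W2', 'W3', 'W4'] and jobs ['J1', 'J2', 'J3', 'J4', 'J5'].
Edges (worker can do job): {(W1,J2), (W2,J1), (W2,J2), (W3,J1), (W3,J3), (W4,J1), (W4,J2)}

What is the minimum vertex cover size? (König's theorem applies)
Minimum vertex cover size = 3

By König's theorem: in bipartite graphs,
min vertex cover = max matching = 3

Maximum matching has size 3, so minimum vertex cover also has size 3.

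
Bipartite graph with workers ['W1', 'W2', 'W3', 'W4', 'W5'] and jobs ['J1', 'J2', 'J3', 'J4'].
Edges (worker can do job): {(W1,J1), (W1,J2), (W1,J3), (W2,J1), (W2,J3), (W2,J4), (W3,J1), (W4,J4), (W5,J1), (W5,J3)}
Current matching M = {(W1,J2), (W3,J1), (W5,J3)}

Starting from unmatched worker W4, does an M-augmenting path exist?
Yes: W4 → J4

An M-augmenting path alternates non-matching / matching edges, starting and ending at unmatched vertices.
Path: W4 → J4
(J4 is unmatched in M, so the path is augmenting.)
Flipping edges along this path would increase |M| from 3 to 4.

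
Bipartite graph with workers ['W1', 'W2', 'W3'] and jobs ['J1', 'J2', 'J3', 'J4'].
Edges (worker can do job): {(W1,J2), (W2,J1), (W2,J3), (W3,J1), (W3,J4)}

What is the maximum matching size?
Maximum matching size = 3

Maximum matching: {(W1,J2), (W2,J3), (W3,J1)}
Size: 3

This assigns 3 workers to 3 distinct jobs.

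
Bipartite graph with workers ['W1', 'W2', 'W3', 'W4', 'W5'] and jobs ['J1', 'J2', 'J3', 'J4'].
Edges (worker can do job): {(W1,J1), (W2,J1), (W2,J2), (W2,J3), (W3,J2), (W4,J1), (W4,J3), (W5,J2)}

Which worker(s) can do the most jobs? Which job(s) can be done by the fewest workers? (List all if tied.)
Most versatile: W2 (3 jobs); Least covered: J4 (0 workers)

Worker degrees (jobs they can do): W1:1, W2:3, W3:1, W4:2, W5:1
Job degrees (workers who can do it): J1:3, J2:3, J3:2, J4:0

Maximum worker degree is 3, achieved by: W2
Minimum job degree is 0, achieved by: J4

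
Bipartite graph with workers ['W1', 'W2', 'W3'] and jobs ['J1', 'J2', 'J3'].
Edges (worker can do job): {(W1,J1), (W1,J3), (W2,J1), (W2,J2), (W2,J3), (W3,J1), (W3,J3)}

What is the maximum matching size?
Maximum matching size = 3

Maximum matching: {(W1,J1), (W2,J2), (W3,J3)}
Size: 3

This assigns 3 workers to 3 distinct jobs.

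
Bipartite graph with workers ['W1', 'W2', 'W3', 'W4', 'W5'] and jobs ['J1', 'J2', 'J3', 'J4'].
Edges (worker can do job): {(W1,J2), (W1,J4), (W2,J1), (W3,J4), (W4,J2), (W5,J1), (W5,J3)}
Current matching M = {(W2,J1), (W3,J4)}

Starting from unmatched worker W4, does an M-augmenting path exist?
Yes: W4 → J2

An M-augmenting path alternates non-matching / matching edges, starting and ending at unmatched vertices.
Path: W4 → J2
(J2 is unmatched in M, so the path is augmenting.)
Flipping edges along this path would increase |M| from 2 to 3.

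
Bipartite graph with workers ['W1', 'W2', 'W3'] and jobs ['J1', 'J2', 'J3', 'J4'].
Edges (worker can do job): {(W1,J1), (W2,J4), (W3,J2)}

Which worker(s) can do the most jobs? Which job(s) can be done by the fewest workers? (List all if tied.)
Most versatile: W1, W2, W3 (1 jobs); Least covered: J3 (0 workers)

Worker degrees (jobs they can do): W1:1, W2:1, W3:1
Job degrees (workers who can do it): J1:1, J2:1, J3:0, J4:1

Maximum worker degree is 1, achieved by: W1, W2, W3
Minimum job degree is 0, achieved by: J3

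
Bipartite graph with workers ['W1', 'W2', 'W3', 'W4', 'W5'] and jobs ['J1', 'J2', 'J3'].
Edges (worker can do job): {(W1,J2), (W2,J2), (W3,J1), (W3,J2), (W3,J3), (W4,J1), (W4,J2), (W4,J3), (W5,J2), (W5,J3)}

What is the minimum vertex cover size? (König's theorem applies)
Minimum vertex cover size = 3

By König's theorem: in bipartite graphs,
min vertex cover = max matching = 3

Maximum matching has size 3, so minimum vertex cover also has size 3.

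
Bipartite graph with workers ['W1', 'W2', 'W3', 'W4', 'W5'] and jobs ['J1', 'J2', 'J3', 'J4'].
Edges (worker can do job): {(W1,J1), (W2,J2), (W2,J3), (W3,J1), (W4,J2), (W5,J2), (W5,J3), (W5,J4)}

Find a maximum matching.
Matching: {(W2,J3), (W3,J1), (W4,J2), (W5,J4)}

Maximum matching (size 4):
  W2 → J3
  W3 → J1
  W4 → J2
  W5 → J4

Each worker is assigned to at most one job, and each job to at most one worker.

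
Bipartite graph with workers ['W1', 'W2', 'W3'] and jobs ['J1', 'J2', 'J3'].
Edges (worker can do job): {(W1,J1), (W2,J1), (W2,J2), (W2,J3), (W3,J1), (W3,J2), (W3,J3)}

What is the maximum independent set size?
Maximum independent set = 3

By König's theorem:
- Min vertex cover = Max matching = 3
- Max independent set = Total vertices - Min vertex cover
- Max independent set = 6 - 3 = 3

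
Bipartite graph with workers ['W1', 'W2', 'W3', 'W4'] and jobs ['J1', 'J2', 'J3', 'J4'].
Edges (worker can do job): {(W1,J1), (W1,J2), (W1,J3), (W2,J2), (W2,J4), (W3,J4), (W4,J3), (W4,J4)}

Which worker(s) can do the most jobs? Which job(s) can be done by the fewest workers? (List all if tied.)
Most versatile: W1 (3 jobs); Least covered: J1 (1 workers)

Worker degrees (jobs they can do): W1:3, W2:2, W3:1, W4:2
Job degrees (workers who can do it): J1:1, J2:2, J3:2, J4:3

Maximum worker degree is 3, achieved by: W1
Minimum job degree is 1, achieved by: J1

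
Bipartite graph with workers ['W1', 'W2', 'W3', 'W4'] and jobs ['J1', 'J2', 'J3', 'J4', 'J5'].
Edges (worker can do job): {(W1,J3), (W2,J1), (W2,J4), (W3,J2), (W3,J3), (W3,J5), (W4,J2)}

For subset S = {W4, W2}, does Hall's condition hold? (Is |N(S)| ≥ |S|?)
Yes: |N(S)| = 3, |S| = 2

Subset S = {W4, W2}
Neighbors N(S) = {J1, J2, J4}

|N(S)| = 3, |S| = 2
Hall's condition: |N(S)| ≥ |S| is satisfied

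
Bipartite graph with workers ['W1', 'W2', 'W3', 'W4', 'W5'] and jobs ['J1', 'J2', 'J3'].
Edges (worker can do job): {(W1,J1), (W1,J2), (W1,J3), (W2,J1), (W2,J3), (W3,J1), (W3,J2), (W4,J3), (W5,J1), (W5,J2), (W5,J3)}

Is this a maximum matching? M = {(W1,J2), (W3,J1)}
No, size 2 is not maximum

Proposed matching has size 2.
Maximum matching size for this graph: 3.

This is NOT maximum - can be improved to size 3.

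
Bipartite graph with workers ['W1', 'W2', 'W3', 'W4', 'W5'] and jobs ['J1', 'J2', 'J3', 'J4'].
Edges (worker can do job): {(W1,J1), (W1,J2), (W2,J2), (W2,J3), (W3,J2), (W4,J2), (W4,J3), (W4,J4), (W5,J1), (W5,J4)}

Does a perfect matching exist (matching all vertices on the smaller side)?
Yes, perfect matching exists (size 4)

Perfect matching: {(W2,J3), (W3,J2), (W4,J4), (W5,J1)}
All 4 vertices on the smaller side are matched.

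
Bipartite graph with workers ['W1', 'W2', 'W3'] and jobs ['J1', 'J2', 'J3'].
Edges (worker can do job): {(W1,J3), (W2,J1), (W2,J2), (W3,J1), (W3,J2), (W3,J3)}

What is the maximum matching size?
Maximum matching size = 3

Maximum matching: {(W1,J3), (W2,J2), (W3,J1)}
Size: 3

This assigns 3 workers to 3 distinct jobs.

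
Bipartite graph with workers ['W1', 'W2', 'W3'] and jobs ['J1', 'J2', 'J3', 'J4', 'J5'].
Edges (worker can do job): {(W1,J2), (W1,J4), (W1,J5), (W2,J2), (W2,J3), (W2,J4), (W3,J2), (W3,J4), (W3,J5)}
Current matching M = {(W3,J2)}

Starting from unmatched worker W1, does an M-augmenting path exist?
Yes: W1 → J4

An M-augmenting path alternates non-matching / matching edges, starting and ending at unmatched vertices.
Path: W1 → J4
(J4 is unmatched in M, so the path is augmenting.)
Flipping edges along this path would increase |M| from 1 to 2.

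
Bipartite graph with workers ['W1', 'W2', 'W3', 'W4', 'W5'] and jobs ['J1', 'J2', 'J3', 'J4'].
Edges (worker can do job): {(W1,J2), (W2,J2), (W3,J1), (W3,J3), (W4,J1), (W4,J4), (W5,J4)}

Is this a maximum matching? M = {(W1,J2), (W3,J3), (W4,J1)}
No, size 3 is not maximum

Proposed matching has size 3.
Maximum matching size for this graph: 4.

This is NOT maximum - can be improved to size 4.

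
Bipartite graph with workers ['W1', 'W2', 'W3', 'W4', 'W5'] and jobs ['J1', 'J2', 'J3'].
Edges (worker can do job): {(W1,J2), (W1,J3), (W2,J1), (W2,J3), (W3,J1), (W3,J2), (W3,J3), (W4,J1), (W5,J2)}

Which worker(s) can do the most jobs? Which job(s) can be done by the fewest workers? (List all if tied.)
Most versatile: W3 (3 jobs); Least covered: J1, J2, J3 (3 workers)

Worker degrees (jobs they can do): W1:2, W2:2, W3:3, W4:1, W5:1
Job degrees (workers who can do it): J1:3, J2:3, J3:3

Maximum worker degree is 3, achieved by: W3
Minimum job degree is 3, achieved by: J1, J2, J3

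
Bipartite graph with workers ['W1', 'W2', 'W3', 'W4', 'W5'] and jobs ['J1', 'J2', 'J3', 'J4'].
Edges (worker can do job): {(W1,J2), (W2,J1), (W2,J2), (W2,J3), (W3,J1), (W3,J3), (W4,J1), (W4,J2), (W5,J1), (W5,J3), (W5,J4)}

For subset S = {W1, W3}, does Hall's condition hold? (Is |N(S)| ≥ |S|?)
Yes: |N(S)| = 3, |S| = 2

Subset S = {W1, W3}
Neighbors N(S) = {J1, J2, J3}

|N(S)| = 3, |S| = 2
Hall's condition: |N(S)| ≥ |S| is satisfied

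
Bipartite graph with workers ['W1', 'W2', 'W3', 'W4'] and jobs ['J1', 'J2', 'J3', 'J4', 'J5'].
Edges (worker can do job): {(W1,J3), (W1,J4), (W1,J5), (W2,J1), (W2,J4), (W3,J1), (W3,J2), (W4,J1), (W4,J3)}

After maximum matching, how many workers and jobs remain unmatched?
Unmatched: 0 workers, 1 jobs

Maximum matching size: 4
Workers: 4 total, 4 matched, 0 unmatched
Jobs: 5 total, 4 matched, 1 unmatched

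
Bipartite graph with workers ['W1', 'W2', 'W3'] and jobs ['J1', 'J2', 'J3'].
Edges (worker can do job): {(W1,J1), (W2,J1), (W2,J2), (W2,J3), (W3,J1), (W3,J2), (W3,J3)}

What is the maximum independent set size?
Maximum independent set = 3

By König's theorem:
- Min vertex cover = Max matching = 3
- Max independent set = Total vertices - Min vertex cover
- Max independent set = 6 - 3 = 3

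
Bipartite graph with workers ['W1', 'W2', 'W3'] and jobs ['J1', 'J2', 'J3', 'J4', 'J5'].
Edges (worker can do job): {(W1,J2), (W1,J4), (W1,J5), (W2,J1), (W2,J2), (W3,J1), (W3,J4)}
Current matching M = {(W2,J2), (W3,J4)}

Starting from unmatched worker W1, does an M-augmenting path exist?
Yes: W1 → J4 → W3 → J1

An M-augmenting path alternates non-matching / matching edges, starting and ending at unmatched vertices.
Path: W1 → J4 → W3 → J1
(J1 is unmatched in M, so the path is augmenting.)
Flipping edges along this path would increase |M| from 2 to 3.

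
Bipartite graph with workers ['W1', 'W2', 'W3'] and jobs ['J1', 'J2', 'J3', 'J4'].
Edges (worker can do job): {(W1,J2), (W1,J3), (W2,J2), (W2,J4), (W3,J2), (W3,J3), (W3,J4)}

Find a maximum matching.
Matching: {(W1,J2), (W2,J4), (W3,J3)}

Maximum matching (size 3):
  W1 → J2
  W2 → J4
  W3 → J3

Each worker is assigned to at most one job, and each job to at most one worker.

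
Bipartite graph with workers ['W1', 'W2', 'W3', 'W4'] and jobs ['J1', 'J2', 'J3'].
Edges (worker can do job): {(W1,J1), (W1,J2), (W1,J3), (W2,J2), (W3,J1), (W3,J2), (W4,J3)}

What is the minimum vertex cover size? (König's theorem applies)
Minimum vertex cover size = 3

By König's theorem: in bipartite graphs,
min vertex cover = max matching = 3

Maximum matching has size 3, so minimum vertex cover also has size 3.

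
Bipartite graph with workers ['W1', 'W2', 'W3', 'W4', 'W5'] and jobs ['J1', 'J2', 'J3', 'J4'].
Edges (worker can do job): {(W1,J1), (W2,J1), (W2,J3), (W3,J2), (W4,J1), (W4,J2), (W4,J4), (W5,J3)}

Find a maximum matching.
Matching: {(W1,J1), (W3,J2), (W4,J4), (W5,J3)}

Maximum matching (size 4):
  W1 → J1
  W3 → J2
  W4 → J4
  W5 → J3

Each worker is assigned to at most one job, and each job to at most one worker.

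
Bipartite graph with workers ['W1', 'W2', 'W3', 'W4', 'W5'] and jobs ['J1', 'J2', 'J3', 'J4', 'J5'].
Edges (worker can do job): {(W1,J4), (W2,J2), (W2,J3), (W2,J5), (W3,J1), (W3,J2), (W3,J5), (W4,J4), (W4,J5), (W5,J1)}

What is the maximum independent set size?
Maximum independent set = 5

By König's theorem:
- Min vertex cover = Max matching = 5
- Max independent set = Total vertices - Min vertex cover
- Max independent set = 10 - 5 = 5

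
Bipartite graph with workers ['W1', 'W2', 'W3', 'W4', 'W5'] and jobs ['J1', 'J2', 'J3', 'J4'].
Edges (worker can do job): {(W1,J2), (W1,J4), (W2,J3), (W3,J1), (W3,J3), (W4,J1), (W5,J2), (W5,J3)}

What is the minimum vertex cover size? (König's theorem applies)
Minimum vertex cover size = 4

By König's theorem: in bipartite graphs,
min vertex cover = max matching = 4

Maximum matching has size 4, so minimum vertex cover also has size 4.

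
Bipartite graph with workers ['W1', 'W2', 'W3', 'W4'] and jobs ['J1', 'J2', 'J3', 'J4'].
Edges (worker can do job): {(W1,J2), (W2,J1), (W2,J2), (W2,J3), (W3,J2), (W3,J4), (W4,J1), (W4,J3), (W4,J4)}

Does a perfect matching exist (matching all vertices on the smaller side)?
Yes, perfect matching exists (size 4)

Perfect matching: {(W1,J2), (W2,J3), (W3,J4), (W4,J1)}
All 4 vertices on the smaller side are matched.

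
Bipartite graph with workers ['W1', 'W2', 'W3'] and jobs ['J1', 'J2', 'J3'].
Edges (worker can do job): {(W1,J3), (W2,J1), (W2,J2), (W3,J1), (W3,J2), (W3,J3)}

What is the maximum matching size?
Maximum matching size = 3

Maximum matching: {(W1,J3), (W2,J1), (W3,J2)}
Size: 3

This assigns 3 workers to 3 distinct jobs.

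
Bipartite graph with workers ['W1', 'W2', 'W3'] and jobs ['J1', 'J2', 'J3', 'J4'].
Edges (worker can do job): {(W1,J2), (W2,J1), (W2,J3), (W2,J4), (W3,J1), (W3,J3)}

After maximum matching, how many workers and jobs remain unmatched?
Unmatched: 0 workers, 1 jobs

Maximum matching size: 3
Workers: 3 total, 3 matched, 0 unmatched
Jobs: 4 total, 3 matched, 1 unmatched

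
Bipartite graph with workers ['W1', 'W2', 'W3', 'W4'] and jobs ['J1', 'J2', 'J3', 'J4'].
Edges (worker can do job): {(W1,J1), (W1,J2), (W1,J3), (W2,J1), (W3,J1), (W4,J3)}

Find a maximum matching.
Matching: {(W1,J2), (W3,J1), (W4,J3)}

Maximum matching (size 3):
  W1 → J2
  W3 → J1
  W4 → J3

Each worker is assigned to at most one job, and each job to at most one worker.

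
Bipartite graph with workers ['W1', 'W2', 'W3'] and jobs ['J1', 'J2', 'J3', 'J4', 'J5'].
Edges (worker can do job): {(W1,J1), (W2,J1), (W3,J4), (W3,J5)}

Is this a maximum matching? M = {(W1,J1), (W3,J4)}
Yes, size 2 is maximum

Proposed matching has size 2.
Maximum matching size for this graph: 2.

This is a maximum matching.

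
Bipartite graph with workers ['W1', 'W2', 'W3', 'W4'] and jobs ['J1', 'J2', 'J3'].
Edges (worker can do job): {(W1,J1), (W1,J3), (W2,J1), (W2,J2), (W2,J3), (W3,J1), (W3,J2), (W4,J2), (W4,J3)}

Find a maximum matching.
Matching: {(W1,J3), (W3,J1), (W4,J2)}

Maximum matching (size 3):
  W1 → J3
  W3 → J1
  W4 → J2

Each worker is assigned to at most one job, and each job to at most one worker.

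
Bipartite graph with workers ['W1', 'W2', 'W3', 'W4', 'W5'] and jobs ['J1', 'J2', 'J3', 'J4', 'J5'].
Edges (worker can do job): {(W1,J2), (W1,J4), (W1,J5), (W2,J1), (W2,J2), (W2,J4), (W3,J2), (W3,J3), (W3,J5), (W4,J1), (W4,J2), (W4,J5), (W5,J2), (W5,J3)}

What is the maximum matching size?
Maximum matching size = 5

Maximum matching: {(W1,J5), (W2,J4), (W3,J3), (W4,J1), (W5,J2)}
Size: 5

This assigns 5 workers to 5 distinct jobs.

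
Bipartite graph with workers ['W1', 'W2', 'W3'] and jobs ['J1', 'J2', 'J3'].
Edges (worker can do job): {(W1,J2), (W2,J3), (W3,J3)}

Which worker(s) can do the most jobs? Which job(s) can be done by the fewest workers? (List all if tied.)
Most versatile: W1, W2, W3 (1 jobs); Least covered: J1 (0 workers)

Worker degrees (jobs they can do): W1:1, W2:1, W3:1
Job degrees (workers who can do it): J1:0, J2:1, J3:2

Maximum worker degree is 1, achieved by: W1, W2, W3
Minimum job degree is 0, achieved by: J1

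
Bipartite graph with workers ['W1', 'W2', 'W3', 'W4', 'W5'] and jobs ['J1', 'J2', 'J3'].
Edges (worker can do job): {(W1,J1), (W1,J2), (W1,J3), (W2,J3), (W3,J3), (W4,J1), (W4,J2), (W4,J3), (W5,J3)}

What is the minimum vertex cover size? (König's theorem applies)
Minimum vertex cover size = 3

By König's theorem: in bipartite graphs,
min vertex cover = max matching = 3

Maximum matching has size 3, so minimum vertex cover also has size 3.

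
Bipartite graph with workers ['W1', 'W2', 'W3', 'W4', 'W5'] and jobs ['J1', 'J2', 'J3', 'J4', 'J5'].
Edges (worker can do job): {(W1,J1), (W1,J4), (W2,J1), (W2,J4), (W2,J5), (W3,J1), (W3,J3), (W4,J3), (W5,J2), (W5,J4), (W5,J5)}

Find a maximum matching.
Matching: {(W1,J4), (W2,J5), (W3,J1), (W4,J3), (W5,J2)}

Maximum matching (size 5):
  W1 → J4
  W2 → J5
  W3 → J1
  W4 → J3
  W5 → J2

Each worker is assigned to at most one job, and each job to at most one worker.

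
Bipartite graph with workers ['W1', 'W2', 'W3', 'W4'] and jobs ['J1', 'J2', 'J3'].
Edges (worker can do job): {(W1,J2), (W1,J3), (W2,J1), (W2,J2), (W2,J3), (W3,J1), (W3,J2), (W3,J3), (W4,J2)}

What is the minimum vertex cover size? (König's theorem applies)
Minimum vertex cover size = 3

By König's theorem: in bipartite graphs,
min vertex cover = max matching = 3

Maximum matching has size 3, so minimum vertex cover also has size 3.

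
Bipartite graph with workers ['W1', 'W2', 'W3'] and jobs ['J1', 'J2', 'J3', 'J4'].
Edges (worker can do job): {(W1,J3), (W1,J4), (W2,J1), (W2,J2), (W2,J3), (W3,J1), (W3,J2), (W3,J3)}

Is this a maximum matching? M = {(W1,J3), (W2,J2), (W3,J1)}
Yes, size 3 is maximum

Proposed matching has size 3.
Maximum matching size for this graph: 3.

This is a maximum matching.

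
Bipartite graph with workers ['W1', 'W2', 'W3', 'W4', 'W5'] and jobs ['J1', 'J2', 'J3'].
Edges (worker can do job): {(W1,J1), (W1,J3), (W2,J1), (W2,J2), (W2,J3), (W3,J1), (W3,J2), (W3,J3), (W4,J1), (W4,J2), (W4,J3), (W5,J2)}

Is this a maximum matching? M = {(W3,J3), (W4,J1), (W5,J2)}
Yes, size 3 is maximum

Proposed matching has size 3.
Maximum matching size for this graph: 3.

This is a maximum matching.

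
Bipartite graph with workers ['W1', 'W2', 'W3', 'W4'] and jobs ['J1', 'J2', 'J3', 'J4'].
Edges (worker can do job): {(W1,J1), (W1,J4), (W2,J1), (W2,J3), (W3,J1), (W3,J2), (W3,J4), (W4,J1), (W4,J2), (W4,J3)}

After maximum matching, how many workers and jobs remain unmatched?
Unmatched: 0 workers, 0 jobs

Maximum matching size: 4
Workers: 4 total, 4 matched, 0 unmatched
Jobs: 4 total, 4 matched, 0 unmatched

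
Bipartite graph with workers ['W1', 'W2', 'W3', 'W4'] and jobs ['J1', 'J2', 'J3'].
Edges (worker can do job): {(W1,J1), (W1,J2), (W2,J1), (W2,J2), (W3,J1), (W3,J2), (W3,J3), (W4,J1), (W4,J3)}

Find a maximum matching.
Matching: {(W1,J1), (W3,J2), (W4,J3)}

Maximum matching (size 3):
  W1 → J1
  W3 → J2
  W4 → J3

Each worker is assigned to at most one job, and each job to at most one worker.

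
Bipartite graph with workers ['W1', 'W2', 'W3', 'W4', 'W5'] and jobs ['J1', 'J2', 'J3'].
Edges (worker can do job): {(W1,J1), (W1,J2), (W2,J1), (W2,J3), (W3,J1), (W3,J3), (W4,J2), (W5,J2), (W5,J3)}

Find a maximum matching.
Matching: {(W3,J1), (W4,J2), (W5,J3)}

Maximum matching (size 3):
  W3 → J1
  W4 → J2
  W5 → J3

Each worker is assigned to at most one job, and each job to at most one worker.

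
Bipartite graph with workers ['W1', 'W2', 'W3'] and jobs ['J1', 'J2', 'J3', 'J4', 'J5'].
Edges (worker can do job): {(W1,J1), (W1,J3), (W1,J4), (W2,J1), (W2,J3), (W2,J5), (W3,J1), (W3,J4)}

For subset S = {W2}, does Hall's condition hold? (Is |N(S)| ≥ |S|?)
Yes: |N(S)| = 3, |S| = 1

Subset S = {W2}
Neighbors N(S) = {J1, J3, J5}

|N(S)| = 3, |S| = 1
Hall's condition: |N(S)| ≥ |S| is satisfied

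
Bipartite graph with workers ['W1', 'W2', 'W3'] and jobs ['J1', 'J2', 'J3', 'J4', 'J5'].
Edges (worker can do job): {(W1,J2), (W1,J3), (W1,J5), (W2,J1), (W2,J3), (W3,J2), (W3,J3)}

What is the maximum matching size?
Maximum matching size = 3

Maximum matching: {(W1,J3), (W2,J1), (W3,J2)}
Size: 3

This assigns 3 workers to 3 distinct jobs.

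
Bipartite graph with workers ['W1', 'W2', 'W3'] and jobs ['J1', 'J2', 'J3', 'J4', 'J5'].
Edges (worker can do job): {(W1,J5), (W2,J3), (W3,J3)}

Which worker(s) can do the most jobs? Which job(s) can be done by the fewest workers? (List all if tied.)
Most versatile: W1, W2, W3 (1 jobs); Least covered: J1, J2, J4 (0 workers)

Worker degrees (jobs they can do): W1:1, W2:1, W3:1
Job degrees (workers who can do it): J1:0, J2:0, J3:2, J4:0, J5:1

Maximum worker degree is 1, achieved by: W1, W2, W3
Minimum job degree is 0, achieved by: J1, J2, J4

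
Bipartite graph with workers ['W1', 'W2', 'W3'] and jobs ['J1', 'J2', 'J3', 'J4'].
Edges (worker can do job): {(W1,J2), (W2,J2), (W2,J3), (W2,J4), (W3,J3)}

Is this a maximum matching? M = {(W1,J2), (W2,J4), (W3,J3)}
Yes, size 3 is maximum

Proposed matching has size 3.
Maximum matching size for this graph: 3.

This is a maximum matching.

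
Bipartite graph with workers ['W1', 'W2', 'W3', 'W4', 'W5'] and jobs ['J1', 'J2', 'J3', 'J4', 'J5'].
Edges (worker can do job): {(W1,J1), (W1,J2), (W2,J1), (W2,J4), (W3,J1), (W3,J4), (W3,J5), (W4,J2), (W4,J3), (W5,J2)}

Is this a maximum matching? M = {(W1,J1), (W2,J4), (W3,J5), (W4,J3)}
No, size 4 is not maximum

Proposed matching has size 4.
Maximum matching size for this graph: 5.

This is NOT maximum - can be improved to size 5.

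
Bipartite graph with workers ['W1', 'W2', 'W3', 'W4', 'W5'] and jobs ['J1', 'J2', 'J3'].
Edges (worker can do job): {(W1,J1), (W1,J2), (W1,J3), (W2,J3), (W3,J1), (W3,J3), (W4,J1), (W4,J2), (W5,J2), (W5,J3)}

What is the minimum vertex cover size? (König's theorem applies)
Minimum vertex cover size = 3

By König's theorem: in bipartite graphs,
min vertex cover = max matching = 3

Maximum matching has size 3, so minimum vertex cover also has size 3.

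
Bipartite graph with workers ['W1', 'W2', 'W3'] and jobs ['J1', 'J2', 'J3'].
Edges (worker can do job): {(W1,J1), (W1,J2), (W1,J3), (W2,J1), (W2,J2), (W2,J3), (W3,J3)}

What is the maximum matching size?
Maximum matching size = 3

Maximum matching: {(W1,J2), (W2,J1), (W3,J3)}
Size: 3

This assigns 3 workers to 3 distinct jobs.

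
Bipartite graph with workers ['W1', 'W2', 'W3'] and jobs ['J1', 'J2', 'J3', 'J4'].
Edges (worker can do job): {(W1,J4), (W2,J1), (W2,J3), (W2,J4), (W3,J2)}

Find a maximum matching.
Matching: {(W1,J4), (W2,J1), (W3,J2)}

Maximum matching (size 3):
  W1 → J4
  W2 → J1
  W3 → J2

Each worker is assigned to at most one job, and each job to at most one worker.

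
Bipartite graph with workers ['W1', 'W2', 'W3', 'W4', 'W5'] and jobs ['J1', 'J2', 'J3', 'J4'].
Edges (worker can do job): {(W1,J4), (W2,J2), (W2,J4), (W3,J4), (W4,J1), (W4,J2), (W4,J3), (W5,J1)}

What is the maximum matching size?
Maximum matching size = 4

Maximum matching: {(W2,J2), (W3,J4), (W4,J3), (W5,J1)}
Size: 4

This assigns 4 workers to 4 distinct jobs.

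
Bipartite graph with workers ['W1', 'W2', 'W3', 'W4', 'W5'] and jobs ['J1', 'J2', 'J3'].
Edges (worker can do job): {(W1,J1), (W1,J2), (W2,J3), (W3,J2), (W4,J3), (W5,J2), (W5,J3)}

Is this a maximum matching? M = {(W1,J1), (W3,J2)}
No, size 2 is not maximum

Proposed matching has size 2.
Maximum matching size for this graph: 3.

This is NOT maximum - can be improved to size 3.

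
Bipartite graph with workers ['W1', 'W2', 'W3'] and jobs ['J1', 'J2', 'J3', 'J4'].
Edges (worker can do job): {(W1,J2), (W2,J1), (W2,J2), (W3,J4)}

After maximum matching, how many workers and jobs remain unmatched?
Unmatched: 0 workers, 1 jobs

Maximum matching size: 3
Workers: 3 total, 3 matched, 0 unmatched
Jobs: 4 total, 3 matched, 1 unmatched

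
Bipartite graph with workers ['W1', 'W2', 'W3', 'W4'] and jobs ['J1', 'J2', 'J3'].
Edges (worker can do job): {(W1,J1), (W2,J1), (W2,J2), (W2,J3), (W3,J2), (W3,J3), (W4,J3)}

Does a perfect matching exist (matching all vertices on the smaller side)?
Yes, perfect matching exists (size 3)

Perfect matching: {(W1,J1), (W3,J2), (W4,J3)}
All 3 vertices on the smaller side are matched.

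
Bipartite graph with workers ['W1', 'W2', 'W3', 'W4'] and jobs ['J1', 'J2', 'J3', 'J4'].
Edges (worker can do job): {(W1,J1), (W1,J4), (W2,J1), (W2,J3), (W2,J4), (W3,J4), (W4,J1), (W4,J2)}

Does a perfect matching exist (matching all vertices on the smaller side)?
Yes, perfect matching exists (size 4)

Perfect matching: {(W1,J1), (W2,J3), (W3,J4), (W4,J2)}
All 4 vertices on the smaller side are matched.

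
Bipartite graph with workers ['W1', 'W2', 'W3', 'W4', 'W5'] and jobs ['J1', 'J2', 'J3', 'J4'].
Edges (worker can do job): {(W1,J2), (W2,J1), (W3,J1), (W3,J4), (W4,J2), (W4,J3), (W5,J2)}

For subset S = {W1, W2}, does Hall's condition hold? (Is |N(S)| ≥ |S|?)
Yes: |N(S)| = 2, |S| = 2

Subset S = {W1, W2}
Neighbors N(S) = {J1, J2}

|N(S)| = 2, |S| = 2
Hall's condition: |N(S)| ≥ |S| is satisfied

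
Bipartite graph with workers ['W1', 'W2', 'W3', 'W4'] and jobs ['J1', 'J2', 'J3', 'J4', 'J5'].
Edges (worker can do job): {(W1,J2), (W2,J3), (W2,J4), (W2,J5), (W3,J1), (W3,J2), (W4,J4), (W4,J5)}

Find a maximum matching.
Matching: {(W1,J2), (W2,J5), (W3,J1), (W4,J4)}

Maximum matching (size 4):
  W1 → J2
  W2 → J5
  W3 → J1
  W4 → J4

Each worker is assigned to at most one job, and each job to at most one worker.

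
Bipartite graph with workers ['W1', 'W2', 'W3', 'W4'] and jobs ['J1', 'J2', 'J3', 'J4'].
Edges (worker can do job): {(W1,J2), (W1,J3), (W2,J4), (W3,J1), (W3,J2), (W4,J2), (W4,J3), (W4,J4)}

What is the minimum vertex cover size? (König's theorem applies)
Minimum vertex cover size = 4

By König's theorem: in bipartite graphs,
min vertex cover = max matching = 4

Maximum matching has size 4, so minimum vertex cover also has size 4.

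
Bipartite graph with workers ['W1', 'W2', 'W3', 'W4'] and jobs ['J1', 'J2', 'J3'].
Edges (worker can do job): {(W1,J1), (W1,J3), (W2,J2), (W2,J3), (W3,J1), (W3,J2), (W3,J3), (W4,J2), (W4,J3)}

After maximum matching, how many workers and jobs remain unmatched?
Unmatched: 1 workers, 0 jobs

Maximum matching size: 3
Workers: 4 total, 3 matched, 1 unmatched
Jobs: 3 total, 3 matched, 0 unmatched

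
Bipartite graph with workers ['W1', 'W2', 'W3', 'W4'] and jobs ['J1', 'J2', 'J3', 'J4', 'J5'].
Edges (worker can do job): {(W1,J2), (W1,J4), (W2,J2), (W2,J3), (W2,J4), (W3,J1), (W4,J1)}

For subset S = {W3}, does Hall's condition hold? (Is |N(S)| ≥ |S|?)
Yes: |N(S)| = 1, |S| = 1

Subset S = {W3}
Neighbors N(S) = {J1}

|N(S)| = 1, |S| = 1
Hall's condition: |N(S)| ≥ |S| is satisfied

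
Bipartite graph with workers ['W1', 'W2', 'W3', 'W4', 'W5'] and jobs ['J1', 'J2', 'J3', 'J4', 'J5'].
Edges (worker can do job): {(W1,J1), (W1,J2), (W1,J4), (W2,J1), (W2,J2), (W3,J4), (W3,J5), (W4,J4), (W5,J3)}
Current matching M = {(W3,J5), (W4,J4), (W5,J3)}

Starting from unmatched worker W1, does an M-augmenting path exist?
Yes: W1 → J2

An M-augmenting path alternates non-matching / matching edges, starting and ending at unmatched vertices.
Path: W1 → J2
(J2 is unmatched in M, so the path is augmenting.)
Flipping edges along this path would increase |M| from 3 to 4.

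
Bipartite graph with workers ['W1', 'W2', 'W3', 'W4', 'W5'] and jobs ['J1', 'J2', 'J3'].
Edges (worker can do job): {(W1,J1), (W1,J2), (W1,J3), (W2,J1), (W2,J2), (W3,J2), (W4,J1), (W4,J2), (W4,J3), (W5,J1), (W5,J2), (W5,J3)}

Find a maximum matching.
Matching: {(W3,J2), (W4,J1), (W5,J3)}

Maximum matching (size 3):
  W3 → J2
  W4 → J1
  W5 → J3

Each worker is assigned to at most one job, and each job to at most one worker.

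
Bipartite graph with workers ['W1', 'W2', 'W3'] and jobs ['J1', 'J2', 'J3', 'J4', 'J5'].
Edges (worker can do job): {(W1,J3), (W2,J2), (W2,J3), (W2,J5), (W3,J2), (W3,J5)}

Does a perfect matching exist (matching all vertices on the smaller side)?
Yes, perfect matching exists (size 3)

Perfect matching: {(W1,J3), (W2,J5), (W3,J2)}
All 3 vertices on the smaller side are matched.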